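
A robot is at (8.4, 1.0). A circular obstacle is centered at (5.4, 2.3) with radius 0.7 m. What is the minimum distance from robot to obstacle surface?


center_dist = sqrt((8.4-5.4)^2 + (1.0-2.3)^2)
= sqrt(9.0 + 1.69)
= 3.2696
min_dist = center_dist - radius = 3.2696 - 0.7 = 2.5696 m


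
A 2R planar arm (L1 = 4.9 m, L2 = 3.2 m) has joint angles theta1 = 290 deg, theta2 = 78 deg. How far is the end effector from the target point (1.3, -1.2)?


End effector via forward kinematics:
x = L1*cos(t1) + L2*cos(t1+t2) = 4.8448
y = L1*sin(t1) + L2*sin(t1+t2) = -4.1591
Distance to target:
d = sqrt((1.3 - 4.8448)^2 + (-1.2 - -4.1591)^2)
= sqrt(12.5653 + 8.7565)
= 4.6176 m


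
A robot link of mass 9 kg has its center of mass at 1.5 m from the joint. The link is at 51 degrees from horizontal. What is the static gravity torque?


tau = m*g*L*cos(angle)
= 9 * 9.81 * 1.5 * cos(51 deg)
= 9 * 9.81 * 1.5 * 0.6293
= 83.344 Nm


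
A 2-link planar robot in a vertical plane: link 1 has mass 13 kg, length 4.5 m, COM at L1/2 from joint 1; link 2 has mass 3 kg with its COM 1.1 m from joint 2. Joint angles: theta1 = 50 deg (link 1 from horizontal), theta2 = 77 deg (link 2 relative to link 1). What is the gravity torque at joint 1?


Horizontal distance from joint 1 to link-1 COM:
  x_c1 = (L1/2)*cos(t1) = 2.25 * 0.6428 = 1.4463 m
Horizontal distance from joint 1 to link-2 COM:
  x_c2 = L1*cos(t1) + Lc2*cos(t1+t2)
       = 4.5*0.6428 + 1.1*-0.6018 = 2.2305 m
tau1 = m1*g*x_c1 + m2*g*x_c2
     = 13*9.81*1.4463 + 3*9.81*2.2305
     = 184.4431 + 65.645
     = 250.0881 Nm


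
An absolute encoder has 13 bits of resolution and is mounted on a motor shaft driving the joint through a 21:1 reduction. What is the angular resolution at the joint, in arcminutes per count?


counts = 2^13 = 8192
effective counts at joint = 8192 * 21 = 172032
resolution = 360*60 / 172032
= 0.1256 arcmin/count


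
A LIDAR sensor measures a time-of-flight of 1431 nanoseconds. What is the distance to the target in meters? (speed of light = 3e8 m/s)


tof = 1431 ns = 1.431e-06 s
dist = c * tof / 2
= 3e8 * 1.431e-06 / 2
= 214.65 m


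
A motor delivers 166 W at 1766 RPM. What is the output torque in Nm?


omega = 1766 * 2*pi/60 = 184.9351 rad/s
tau = P / omega = 166 / 184.9351
= 0.8976 Nm


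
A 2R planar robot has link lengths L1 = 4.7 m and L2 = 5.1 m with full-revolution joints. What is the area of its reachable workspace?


r_max = L1 + L2 = 9.8 m
r_min = |L1 - L2| = 0.4 m
Area = pi*(r_max^2 - r_min^2)
= pi*(96.04 - 0.16)
= pi * 95.88
= 301.2159 m^2


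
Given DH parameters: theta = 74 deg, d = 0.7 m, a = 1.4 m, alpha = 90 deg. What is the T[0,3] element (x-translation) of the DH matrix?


T[0,3] = a * cos(theta)
= 1.4 * cos(74 deg)
= 1.4 * 0.2756
= 0.3859


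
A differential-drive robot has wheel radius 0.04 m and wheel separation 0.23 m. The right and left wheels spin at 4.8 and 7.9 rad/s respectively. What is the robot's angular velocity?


vR = r*wR = 0.04*4.8 = 0.192 m/s
vL = r*wL = 0.04*7.9 = 0.316 m/s
v = (vR+vL)/2 = 0.254 m/s
omega = (vR-vL)/L = -0.5391 rad/s
angular velocity = -0.5391 rad/s


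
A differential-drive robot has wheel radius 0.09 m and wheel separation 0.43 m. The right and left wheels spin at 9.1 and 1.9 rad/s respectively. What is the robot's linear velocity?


vR = r*wR = 0.09*9.1 = 0.819 m/s
vL = r*wL = 0.09*1.9 = 0.171 m/s
v = (vR+vL)/2 = 0.495 m/s
omega = (vR-vL)/L = 1.507 rad/s
linear velocity = 0.495 m/s


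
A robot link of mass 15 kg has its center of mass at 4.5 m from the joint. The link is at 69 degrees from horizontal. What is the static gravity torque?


tau = m*g*L*cos(angle)
= 15 * 9.81 * 4.5 * cos(69 deg)
= 15 * 9.81 * 4.5 * 0.3584
= 237.3023 Nm


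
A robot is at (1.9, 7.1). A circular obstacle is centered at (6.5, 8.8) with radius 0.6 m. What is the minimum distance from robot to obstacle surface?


center_dist = sqrt((1.9-6.5)^2 + (7.1-8.8)^2)
= sqrt(21.16 + 2.89)
= 4.9041
min_dist = center_dist - radius = 4.9041 - 0.6 = 4.3041 m


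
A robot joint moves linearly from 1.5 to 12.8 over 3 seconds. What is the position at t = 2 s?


s = t/T = 2/3 = 0.6667
p(t) = p0 + (pf-p0)*s
= 1.5 + (12.8 - 1.5) * 0.6667
= 9.0333


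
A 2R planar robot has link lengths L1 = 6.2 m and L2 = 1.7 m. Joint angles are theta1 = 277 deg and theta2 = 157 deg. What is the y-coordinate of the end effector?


Convert angles to radians: theta1 = 4.8346, theta2 = 2.7402
y = L1*sin(theta1) + L2*sin(theta1+theta2)
y = -6.1538 + 1.6341
y = -4.5196


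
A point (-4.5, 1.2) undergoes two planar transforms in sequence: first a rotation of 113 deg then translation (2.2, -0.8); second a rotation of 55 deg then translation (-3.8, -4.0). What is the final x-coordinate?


After transform 1:
x1 = cos(113)*-4.5 - sin(113)*1.2 + 2.2 = 2.8537
y1 = sin(113)*-4.5 + cos(113)*1.2 + -0.8 = -5.4111
After transform 2:
x2 = cos(55)*2.8537 - sin(55)*-5.4111 + -3.8
= 2.2694


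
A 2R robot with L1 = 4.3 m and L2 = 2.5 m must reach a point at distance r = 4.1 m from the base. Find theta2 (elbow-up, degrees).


cos(theta2) = (r^2 - L1^2 - L2^2) / (2*L1*L2)
cos(theta2) = (16.81 - 18.49 - 6.25) / 21.5
cos(theta2) = -0.368837
theta2 = 111.6439 degrees


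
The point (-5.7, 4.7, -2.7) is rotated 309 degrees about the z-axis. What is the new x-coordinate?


Rotation about z-axis: x' = x*cos(theta) - y*sin(theta)
= -5.7 * 0.6293 - 4.7 * -0.7771
= 0.0655


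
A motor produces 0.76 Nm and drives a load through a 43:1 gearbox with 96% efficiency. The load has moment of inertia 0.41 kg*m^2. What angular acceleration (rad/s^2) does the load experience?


tau_out = tau_motor * N * eta
= 0.76 * 43 * 0.96 = 31.3728 Nm
alpha = tau_out / I = 31.3728 / 0.41
= 76.519 rad/s^2


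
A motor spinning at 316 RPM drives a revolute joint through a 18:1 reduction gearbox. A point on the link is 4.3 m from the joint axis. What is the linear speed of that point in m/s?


omega_motor = 316 * 2*pi/60 = 33.0914 rad/s
omega_joint = omega_motor / 18 = 1.8384 rad/s
v = omega_joint * r = 1.8384 * 4.3
= 7.9052 m/s


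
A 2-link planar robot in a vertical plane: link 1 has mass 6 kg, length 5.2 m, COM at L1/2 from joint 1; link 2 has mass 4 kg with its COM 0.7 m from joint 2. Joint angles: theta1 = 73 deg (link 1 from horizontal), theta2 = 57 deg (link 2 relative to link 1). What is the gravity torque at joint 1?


Horizontal distance from joint 1 to link-1 COM:
  x_c1 = (L1/2)*cos(t1) = 2.6 * 0.2924 = 0.7602 m
Horizontal distance from joint 1 to link-2 COM:
  x_c2 = L1*cos(t1) + Lc2*cos(t1+t2)
       = 5.2*0.2924 + 0.7*-0.6428 = 1.0704 m
tau1 = m1*g*x_c1 + m2*g*x_c2
     = 6*9.81*0.7602 + 4*9.81*1.0704
     = 44.7434 + 42.0018
     = 86.7452 Nm


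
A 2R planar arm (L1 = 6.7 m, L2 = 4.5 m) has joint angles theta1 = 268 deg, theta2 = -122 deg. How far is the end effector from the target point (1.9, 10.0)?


End effector via forward kinematics:
x = L1*cos(t1) + L2*cos(t1+t2) = -3.9645
y = L1*sin(t1) + L2*sin(t1+t2) = -4.1796
Distance to target:
d = sqrt((1.9 - -3.9645)^2 + (10.0 - -4.1796)^2)
= sqrt(34.3923 + 201.0597)
= 15.3444 m


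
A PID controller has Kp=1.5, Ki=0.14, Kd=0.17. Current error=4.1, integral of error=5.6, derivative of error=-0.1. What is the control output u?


u = Kp*e + Ki*int(e) + Kd*de/dt
= 1.5*4.1 + 0.14*5.6 + 0.17*(-0.1)
= 6.15 + 0.784 + -0.017
= 6.917


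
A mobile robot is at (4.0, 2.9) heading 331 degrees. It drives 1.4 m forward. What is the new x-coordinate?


x_new = x0 + d*cos(theta)
= 4.0 + 1.4*cos(331)
= 4.0 + 1.2245
= 5.2245


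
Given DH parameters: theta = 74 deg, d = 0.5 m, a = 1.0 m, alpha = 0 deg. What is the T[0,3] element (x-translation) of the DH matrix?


T[0,3] = a * cos(theta)
= 1.0 * cos(74 deg)
= 1.0 * 0.2756
= 0.2756


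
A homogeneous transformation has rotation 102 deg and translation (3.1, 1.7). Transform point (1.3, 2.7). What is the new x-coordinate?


x' = cos(theta)*px - sin(theta)*py + tx
= -0.2079*1.3 - 0.9781*2.7 + 3.1
= 0.1887


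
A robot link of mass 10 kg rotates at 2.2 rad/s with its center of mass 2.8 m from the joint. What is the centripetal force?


F = m * omega^2 * r
= 10 * 2.2^2 * 2.8
= 10 * 4.84 * 2.8
= 135.52 N


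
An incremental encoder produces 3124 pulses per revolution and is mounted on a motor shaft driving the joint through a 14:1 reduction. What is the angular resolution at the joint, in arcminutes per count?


counts per rev = 3124
effective counts at joint = 3124 * 14 = 43736
resolution = 360*60 / 43736
= 0.4939 arcmin/count


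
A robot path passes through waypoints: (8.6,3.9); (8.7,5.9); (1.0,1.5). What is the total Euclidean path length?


Segment lengths:
  seg1 = sqrt((0.1)^2 + (2.0)^2) = 2.0025
  seg2 = sqrt((-7.7)^2 + (-4.4)^2) = 8.8685
Total = 10.871


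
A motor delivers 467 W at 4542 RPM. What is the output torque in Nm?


omega = 4542 * 2*pi/60 = 475.6371 rad/s
tau = P / omega = 467 / 475.6371
= 0.9818 Nm


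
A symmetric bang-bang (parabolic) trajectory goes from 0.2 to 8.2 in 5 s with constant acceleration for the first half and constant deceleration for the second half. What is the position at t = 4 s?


Symmetric rest-to-rest: each phase covers (pf-p0)/2 in time T/2. 0.5*a*(T/2)^2 = (pf-p0)/2 => a = 4*(pf-p0)/T^2
a = 4*(8.2-0.2)/5^2 = 1.28
t = 4 is in the deceleration phase (t > T/2).
p = pf - 0.5*a*(T-t)^2 = 8.2 - 0.5*1.28*1^2
= 7.56


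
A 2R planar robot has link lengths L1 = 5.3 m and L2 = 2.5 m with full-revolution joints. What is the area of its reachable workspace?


r_max = L1 + L2 = 7.8 m
r_min = |L1 - L2| = 2.8 m
Area = pi*(r_max^2 - r_min^2)
= pi*(60.84 - 7.84)
= pi * 53.0
= 166.5044 m^2


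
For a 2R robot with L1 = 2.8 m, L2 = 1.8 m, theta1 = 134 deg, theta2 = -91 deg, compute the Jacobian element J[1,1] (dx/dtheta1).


J[1,1] = -L1*sin(t1) - L2*sin(t1+t2)
= -2.8*sin(134) - 1.8*sin(43)
= -3.2417


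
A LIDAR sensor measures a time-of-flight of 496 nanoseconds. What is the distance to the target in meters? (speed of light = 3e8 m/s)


tof = 496 ns = 4.96e-07 s
dist = c * tof / 2
= 3e8 * 4.96e-07 / 2
= 74.4 m


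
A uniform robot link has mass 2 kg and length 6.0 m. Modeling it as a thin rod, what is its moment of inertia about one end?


I = (1/3) * m * L^2
= (1/3) * 2 * 6.0^2
= 0.333333 * 2 * 36.0
= 24.0 kg*m^2


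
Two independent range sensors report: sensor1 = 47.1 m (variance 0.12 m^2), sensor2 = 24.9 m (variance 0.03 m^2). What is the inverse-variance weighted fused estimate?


w1 = (1/var1) / (1/var1 + 1/var2)
   = 8.3333 / (8.3333 + 33.3333) = 0.2
w2 = 1 - w1 = 0.8
fused = w1*s1 + w2*s2 = 9.42 + 19.92
= 29.34 m


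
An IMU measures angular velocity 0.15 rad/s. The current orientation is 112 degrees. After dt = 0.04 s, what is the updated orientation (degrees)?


delta_theta = w * dt = 0.15 * 0.04 = 0.006 rad
= 0.3438 deg
theta_new = 112 + 0.3438 = 112.3438 deg


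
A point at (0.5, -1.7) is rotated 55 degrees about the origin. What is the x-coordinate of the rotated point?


x' = x*cos(theta) - y*sin(theta)
cos(55 deg) = 0.5736, sin(55 deg) = 0.8192
x' = 0.5 * 0.5736 - -1.7 * 0.8192
= 0.2868 - -1.3926
= 1.6793


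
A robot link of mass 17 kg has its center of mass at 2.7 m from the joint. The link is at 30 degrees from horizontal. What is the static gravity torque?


tau = m*g*L*cos(angle)
= 17 * 9.81 * 2.7 * cos(30 deg)
= 17 * 9.81 * 2.7 * 0.866
= 389.9531 Nm


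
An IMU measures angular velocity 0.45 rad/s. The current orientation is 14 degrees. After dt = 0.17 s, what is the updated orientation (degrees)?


delta_theta = w * dt = 0.45 * 0.17 = 0.0765 rad
= 4.3831 deg
theta_new = 14 + 4.3831 = 18.3831 deg


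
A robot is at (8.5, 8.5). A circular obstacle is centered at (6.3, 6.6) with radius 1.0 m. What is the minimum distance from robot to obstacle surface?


center_dist = sqrt((8.5-6.3)^2 + (8.5-6.6)^2)
= sqrt(4.84 + 3.61)
= 2.9069
min_dist = center_dist - radius = 2.9069 - 1.0 = 1.9069 m


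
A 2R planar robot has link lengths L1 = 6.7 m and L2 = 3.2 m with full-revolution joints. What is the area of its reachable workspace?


r_max = L1 + L2 = 9.9 m
r_min = |L1 - L2| = 3.5 m
Area = pi*(r_max^2 - r_min^2)
= pi*(98.01 - 12.25)
= pi * 85.76
= 269.423 m^2


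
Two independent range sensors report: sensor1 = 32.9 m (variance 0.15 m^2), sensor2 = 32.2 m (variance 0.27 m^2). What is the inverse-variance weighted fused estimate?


w1 = (1/var1) / (1/var1 + 1/var2)
   = 6.6667 / (6.6667 + 3.7037) = 0.6429
w2 = 1 - w1 = 0.3571
fused = w1*s1 + w2*s2 = 21.15 + 11.5
= 32.65 m


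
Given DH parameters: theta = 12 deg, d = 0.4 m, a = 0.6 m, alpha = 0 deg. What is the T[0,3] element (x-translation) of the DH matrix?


T[0,3] = a * cos(theta)
= 0.6 * cos(12 deg)
= 0.6 * 0.9781
= 0.5869


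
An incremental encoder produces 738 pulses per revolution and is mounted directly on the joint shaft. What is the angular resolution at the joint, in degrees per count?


counts per rev = 738
resolution = 360 / 738
= 0.4878 deg/count


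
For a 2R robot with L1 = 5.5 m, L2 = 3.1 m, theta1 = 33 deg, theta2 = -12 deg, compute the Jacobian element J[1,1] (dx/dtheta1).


J[1,1] = -L1*sin(t1) - L2*sin(t1+t2)
= -5.5*sin(33) - 3.1*sin(21)
= -4.1065


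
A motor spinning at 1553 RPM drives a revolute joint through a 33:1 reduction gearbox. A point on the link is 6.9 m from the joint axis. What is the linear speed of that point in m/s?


omega_motor = 1553 * 2*pi/60 = 162.6298 rad/s
omega_joint = omega_motor / 33 = 4.9282 rad/s
v = omega_joint * r = 4.9282 * 6.9
= 34.0044 m/s


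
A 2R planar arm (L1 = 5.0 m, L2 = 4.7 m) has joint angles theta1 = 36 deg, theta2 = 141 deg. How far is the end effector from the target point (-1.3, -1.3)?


End effector via forward kinematics:
x = L1*cos(t1) + L2*cos(t1+t2) = -0.6485
y = L1*sin(t1) + L2*sin(t1+t2) = 3.1849
Distance to target:
d = sqrt((-1.3 - -0.6485)^2 + (-1.3 - 3.1849)^2)
= sqrt(0.4245 + 20.1144)
= 4.532 m


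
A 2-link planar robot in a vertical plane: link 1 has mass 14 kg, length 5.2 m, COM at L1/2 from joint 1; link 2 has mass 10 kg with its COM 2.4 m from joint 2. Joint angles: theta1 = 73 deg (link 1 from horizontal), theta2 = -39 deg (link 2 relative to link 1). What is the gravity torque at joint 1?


Horizontal distance from joint 1 to link-1 COM:
  x_c1 = (L1/2)*cos(t1) = 2.6 * 0.2924 = 0.7602 m
Horizontal distance from joint 1 to link-2 COM:
  x_c2 = L1*cos(t1) + Lc2*cos(t1+t2)
       = 5.2*0.2924 + 2.4*0.829 = 3.51 m
tau1 = m1*g*x_c1 + m2*g*x_c2
     = 14*9.81*0.7602 + 10*9.81*3.51
     = 104.4013 + 344.3333
     = 448.7345 Nm


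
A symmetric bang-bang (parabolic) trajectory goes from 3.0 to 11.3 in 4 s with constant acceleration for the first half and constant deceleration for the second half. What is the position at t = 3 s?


Symmetric rest-to-rest: each phase covers (pf-p0)/2 in time T/2. 0.5*a*(T/2)^2 = (pf-p0)/2 => a = 4*(pf-p0)/T^2
a = 4*(11.3-3.0)/4^2 = 2.075
t = 3 is in the deceleration phase (t > T/2).
p = pf - 0.5*a*(T-t)^2 = 11.3 - 0.5*2.075*1^2
= 10.2625


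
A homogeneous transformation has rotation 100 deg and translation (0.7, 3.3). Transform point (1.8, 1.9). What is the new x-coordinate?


x' = cos(theta)*px - sin(theta)*py + tx
= -0.1736*1.8 - 0.9848*1.9 + 0.7
= -1.4837


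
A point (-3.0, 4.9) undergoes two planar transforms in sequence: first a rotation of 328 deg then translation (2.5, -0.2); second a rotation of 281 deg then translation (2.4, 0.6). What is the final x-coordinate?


After transform 1:
x1 = cos(328)*-3.0 - sin(328)*4.9 + 2.5 = 2.5525
y1 = sin(328)*-3.0 + cos(328)*4.9 + -0.2 = 5.5452
After transform 2:
x2 = cos(281)*2.5525 - sin(281)*5.5452 + 2.4
= 8.3303


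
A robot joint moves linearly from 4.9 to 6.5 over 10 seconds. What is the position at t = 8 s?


s = t/T = 8/10 = 0.8
p(t) = p0 + (pf-p0)*s
= 4.9 + (6.5 - 4.9) * 0.8
= 6.18


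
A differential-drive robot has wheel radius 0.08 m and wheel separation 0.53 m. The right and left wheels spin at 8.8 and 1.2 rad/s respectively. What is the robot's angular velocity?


vR = r*wR = 0.08*8.8 = 0.704 m/s
vL = r*wL = 0.08*1.2 = 0.096 m/s
v = (vR+vL)/2 = 0.4 m/s
omega = (vR-vL)/L = 1.1472 rad/s
angular velocity = 1.1472 rad/s


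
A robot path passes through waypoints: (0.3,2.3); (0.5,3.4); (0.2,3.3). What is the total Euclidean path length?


Segment lengths:
  seg1 = sqrt((0.2)^2 + (1.1)^2) = 1.118
  seg2 = sqrt((-0.3)^2 + (-0.1)^2) = 0.3162
Total = 1.4343


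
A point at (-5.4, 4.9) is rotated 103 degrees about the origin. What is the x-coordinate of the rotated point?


x' = x*cos(theta) - y*sin(theta)
cos(103 deg) = -0.225, sin(103 deg) = 0.9744
x' = -5.4 * -0.225 - 4.9 * 0.9744
= 1.2147 - 4.7744
= -3.5597


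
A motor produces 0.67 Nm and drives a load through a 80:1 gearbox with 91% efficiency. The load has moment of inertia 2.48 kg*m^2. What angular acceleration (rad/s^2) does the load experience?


tau_out = tau_motor * N * eta
= 0.67 * 80 * 0.91 = 48.776 Nm
alpha = tau_out / I = 48.776 / 2.48
= 19.6677 rad/s^2


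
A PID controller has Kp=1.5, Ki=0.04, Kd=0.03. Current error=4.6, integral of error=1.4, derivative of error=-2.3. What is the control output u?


u = Kp*e + Ki*int(e) + Kd*de/dt
= 1.5*4.6 + 0.04*1.4 + 0.03*(-2.3)
= 6.9 + 0.056 + -0.069
= 6.887


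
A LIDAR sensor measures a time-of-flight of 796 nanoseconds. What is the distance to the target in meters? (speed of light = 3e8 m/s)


tof = 796 ns = 7.96e-07 s
dist = c * tof / 2
= 3e8 * 7.96e-07 / 2
= 119.4 m


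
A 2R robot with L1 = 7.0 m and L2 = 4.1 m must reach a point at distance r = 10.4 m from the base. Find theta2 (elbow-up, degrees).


cos(theta2) = (r^2 - L1^2 - L2^2) / (2*L1*L2)
cos(theta2) = (108.16 - 49.0 - 16.81) / 57.4
cos(theta2) = 0.737805
theta2 = 42.4552 degrees


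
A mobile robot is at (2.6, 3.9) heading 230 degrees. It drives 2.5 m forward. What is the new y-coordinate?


y_new = y0 + d*sin(theta)
= 3.9 + 2.5*sin(230)
= 3.9 + -1.9151
= 1.9849


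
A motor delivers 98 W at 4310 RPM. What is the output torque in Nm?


omega = 4310 * 2*pi/60 = 451.3421 rad/s
tau = P / omega = 98 / 451.3421
= 0.2171 Nm


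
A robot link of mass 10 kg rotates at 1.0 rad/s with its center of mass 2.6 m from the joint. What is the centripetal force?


F = m * omega^2 * r
= 10 * 1.0^2 * 2.6
= 10 * 1.0 * 2.6
= 26.0 N


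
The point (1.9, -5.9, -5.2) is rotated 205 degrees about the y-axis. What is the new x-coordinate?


Rotation about y-axis: x' = x*cos(theta) + z*sin(theta)
= 1.9 * -0.9063 + -5.2 * -0.4226
= 0.4756


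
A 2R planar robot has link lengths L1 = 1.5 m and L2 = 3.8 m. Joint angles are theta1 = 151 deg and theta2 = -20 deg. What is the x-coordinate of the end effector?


Convert angles to radians: theta1 = 2.6354, theta2 = -0.3491
x = L1*cos(theta1) + L2*cos(theta1+theta2)
x = -1.3119 + -2.493
x = -3.805


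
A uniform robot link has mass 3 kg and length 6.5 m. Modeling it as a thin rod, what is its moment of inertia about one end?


I = (1/3) * m * L^2
= (1/3) * 3 * 6.5^2
= 0.333333 * 3 * 42.25
= 42.25 kg*m^2


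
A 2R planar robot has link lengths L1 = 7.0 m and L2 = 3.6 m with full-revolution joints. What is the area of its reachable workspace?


r_max = L1 + L2 = 10.6 m
r_min = |L1 - L2| = 3.4 m
Area = pi*(r_max^2 - r_min^2)
= pi*(112.36 - 11.56)
= pi * 100.8
= 316.6725 m^2


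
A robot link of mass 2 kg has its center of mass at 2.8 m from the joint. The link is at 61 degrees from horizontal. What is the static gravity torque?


tau = m*g*L*cos(angle)
= 2 * 9.81 * 2.8 * cos(61 deg)
= 2 * 9.81 * 2.8 * 0.4848
= 26.6335 Nm


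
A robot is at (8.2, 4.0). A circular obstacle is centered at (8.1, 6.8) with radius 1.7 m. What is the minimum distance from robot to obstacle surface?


center_dist = sqrt((8.2-8.1)^2 + (4.0-6.8)^2)
= sqrt(0.01 + 7.84)
= 2.8018
min_dist = center_dist - radius = 2.8018 - 1.7 = 1.1018 m


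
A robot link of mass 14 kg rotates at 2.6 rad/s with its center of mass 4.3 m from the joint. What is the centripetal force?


F = m * omega^2 * r
= 14 * 2.6^2 * 4.3
= 14 * 6.76 * 4.3
= 406.952 N


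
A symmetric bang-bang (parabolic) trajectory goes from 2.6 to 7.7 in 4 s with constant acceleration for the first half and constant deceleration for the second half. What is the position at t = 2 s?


Symmetric rest-to-rest: each phase covers (pf-p0)/2 in time T/2. 0.5*a*(T/2)^2 = (pf-p0)/2 => a = 4*(pf-p0)/T^2
a = 4*(7.7-2.6)/4^2 = 1.275
t = 2 is in the acceleration phase (t <= T/2).
p = p0 + 0.5*a*t^2 = 2.6 + 0.5*1.275*2^2
= 5.15


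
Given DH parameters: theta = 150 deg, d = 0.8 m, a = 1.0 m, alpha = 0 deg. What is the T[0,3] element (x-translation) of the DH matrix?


T[0,3] = a * cos(theta)
= 1.0 * cos(150 deg)
= 1.0 * -0.866
= -0.866


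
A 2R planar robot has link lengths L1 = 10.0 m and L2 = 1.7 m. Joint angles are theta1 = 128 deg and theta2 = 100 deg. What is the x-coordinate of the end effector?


Convert angles to radians: theta1 = 2.234, theta2 = 1.7453
x = L1*cos(theta1) + L2*cos(theta1+theta2)
x = -6.1566 + -1.1375
x = -7.2941


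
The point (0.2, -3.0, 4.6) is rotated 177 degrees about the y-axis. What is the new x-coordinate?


Rotation about y-axis: x' = x*cos(theta) + z*sin(theta)
= 0.2 * -0.9986 + 4.6 * 0.0523
= 0.041


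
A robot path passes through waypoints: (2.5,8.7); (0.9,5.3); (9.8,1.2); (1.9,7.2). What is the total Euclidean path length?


Segment lengths:
  seg1 = sqrt((-1.6)^2 + (-3.4)^2) = 3.7577
  seg2 = sqrt((8.9)^2 + (-4.1)^2) = 9.799
  seg3 = sqrt((-7.9)^2 + (6.0)^2) = 9.9202
Total = 23.4768


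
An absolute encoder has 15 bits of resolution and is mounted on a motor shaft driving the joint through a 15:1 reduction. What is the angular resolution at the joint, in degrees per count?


counts = 2^15 = 32768
effective counts at joint = 32768 * 15 = 491520
resolution = 360 / 491520
= 7.3242e-04 deg/count


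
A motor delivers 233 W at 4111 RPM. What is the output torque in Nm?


omega = 4111 * 2*pi/60 = 430.5029 rad/s
tau = P / omega = 233 / 430.5029
= 0.5412 Nm


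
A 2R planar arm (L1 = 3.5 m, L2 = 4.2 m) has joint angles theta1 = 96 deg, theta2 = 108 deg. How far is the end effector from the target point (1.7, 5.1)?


End effector via forward kinematics:
x = L1*cos(t1) + L2*cos(t1+t2) = -4.2027
y = L1*sin(t1) + L2*sin(t1+t2) = 1.7725
Distance to target:
d = sqrt((1.7 - -4.2027)^2 + (5.1 - 1.7725)^2)
= sqrt(34.8423 + 11.072)
= 6.776 m


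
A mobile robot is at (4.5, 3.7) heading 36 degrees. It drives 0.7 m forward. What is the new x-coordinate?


x_new = x0 + d*cos(theta)
= 4.5 + 0.7*cos(36)
= 4.5 + 0.5663
= 5.0663


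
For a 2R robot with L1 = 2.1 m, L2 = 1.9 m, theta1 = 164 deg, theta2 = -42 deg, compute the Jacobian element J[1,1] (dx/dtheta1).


J[1,1] = -L1*sin(t1) - L2*sin(t1+t2)
= -2.1*sin(164) - 1.9*sin(122)
= -2.1901


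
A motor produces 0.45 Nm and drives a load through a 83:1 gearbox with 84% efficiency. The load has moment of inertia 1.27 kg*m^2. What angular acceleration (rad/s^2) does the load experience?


tau_out = tau_motor * N * eta
= 0.45 * 83 * 0.84 = 31.374 Nm
alpha = tau_out / I = 31.374 / 1.27
= 24.7039 rad/s^2


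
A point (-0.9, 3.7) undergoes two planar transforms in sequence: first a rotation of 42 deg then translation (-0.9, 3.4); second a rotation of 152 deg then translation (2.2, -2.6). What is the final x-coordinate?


After transform 1:
x1 = cos(42)*-0.9 - sin(42)*3.7 + -0.9 = -4.0446
y1 = sin(42)*-0.9 + cos(42)*3.7 + 3.4 = 5.5474
After transform 2:
x2 = cos(152)*-4.0446 - sin(152)*5.5474 + 2.2
= 3.1668


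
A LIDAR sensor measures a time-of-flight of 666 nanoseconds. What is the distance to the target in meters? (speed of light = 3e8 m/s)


tof = 666 ns = 6.66e-07 s
dist = c * tof / 2
= 3e8 * 6.66e-07 / 2
= 99.9 m


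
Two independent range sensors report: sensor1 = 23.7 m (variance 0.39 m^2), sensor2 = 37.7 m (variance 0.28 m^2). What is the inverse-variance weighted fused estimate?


w1 = (1/var1) / (1/var1 + 1/var2)
   = 2.5641 / (2.5641 + 3.5714) = 0.4179
w2 = 1 - w1 = 0.5821
fused = w1*s1 + w2*s2 = 9.9045 + 21.9448
= 31.8493 m


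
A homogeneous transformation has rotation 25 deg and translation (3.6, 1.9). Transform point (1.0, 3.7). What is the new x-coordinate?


x' = cos(theta)*px - sin(theta)*py + tx
= 0.9063*1.0 - 0.4226*3.7 + 3.6
= 2.9426


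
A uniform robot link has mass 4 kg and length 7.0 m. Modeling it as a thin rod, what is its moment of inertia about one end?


I = (1/3) * m * L^2
= (1/3) * 4 * 7.0^2
= 0.333333 * 4 * 49.0
= 65.3333 kg*m^2


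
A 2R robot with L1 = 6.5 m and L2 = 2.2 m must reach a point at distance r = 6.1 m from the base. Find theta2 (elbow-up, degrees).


cos(theta2) = (r^2 - L1^2 - L2^2) / (2*L1*L2)
cos(theta2) = (37.21 - 42.25 - 4.84) / 28.6
cos(theta2) = -0.345455
theta2 = 110.2095 degrees


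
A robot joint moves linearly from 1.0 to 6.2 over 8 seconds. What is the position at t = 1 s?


s = t/T = 1/8 = 0.125
p(t) = p0 + (pf-p0)*s
= 1.0 + (6.2 - 1.0) * 0.125
= 1.65


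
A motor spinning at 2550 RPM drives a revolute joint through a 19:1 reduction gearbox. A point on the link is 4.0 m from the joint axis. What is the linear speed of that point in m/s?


omega_motor = 2550 * 2*pi/60 = 267.0354 rad/s
omega_joint = omega_motor / 19 = 14.0545 rad/s
v = omega_joint * r = 14.0545 * 4.0
= 56.218 m/s


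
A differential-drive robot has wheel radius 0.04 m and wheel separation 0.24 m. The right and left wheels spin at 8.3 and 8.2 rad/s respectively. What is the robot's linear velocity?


vR = r*wR = 0.04*8.3 = 0.332 m/s
vL = r*wL = 0.04*8.2 = 0.328 m/s
v = (vR+vL)/2 = 0.33 m/s
omega = (vR-vL)/L = 0.0167 rad/s
linear velocity = 0.33 m/s


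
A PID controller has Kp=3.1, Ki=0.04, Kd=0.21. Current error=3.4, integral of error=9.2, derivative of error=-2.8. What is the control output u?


u = Kp*e + Ki*int(e) + Kd*de/dt
= 3.1*3.4 + 0.04*9.2 + 0.21*(-2.8)
= 10.54 + 0.368 + -0.588
= 10.32


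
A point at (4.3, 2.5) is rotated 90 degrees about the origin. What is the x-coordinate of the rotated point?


x' = x*cos(theta) - y*sin(theta)
cos(90 deg) = 0.0, sin(90 deg) = 1.0
x' = 4.3 * 0.0 - 2.5 * 1.0
= 0.0 - 2.5
= -2.5


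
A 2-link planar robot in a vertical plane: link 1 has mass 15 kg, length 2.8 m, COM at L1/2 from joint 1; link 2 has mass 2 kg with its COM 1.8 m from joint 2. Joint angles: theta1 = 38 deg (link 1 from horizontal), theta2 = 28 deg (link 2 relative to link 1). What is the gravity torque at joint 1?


Horizontal distance from joint 1 to link-1 COM:
  x_c1 = (L1/2)*cos(t1) = 1.4 * 0.788 = 1.1032 m
Horizontal distance from joint 1 to link-2 COM:
  x_c2 = L1*cos(t1) + Lc2*cos(t1+t2)
       = 2.8*0.788 + 1.8*0.4067 = 2.9386 m
tau1 = m1*g*x_c1 + m2*g*x_c2
     = 15*9.81*1.1032 + 2*9.81*2.9386
     = 162.3381 + 57.6545
     = 219.9926 Nm


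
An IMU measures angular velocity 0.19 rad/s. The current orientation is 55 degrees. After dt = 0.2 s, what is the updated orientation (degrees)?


delta_theta = w * dt = 0.19 * 0.2 = 0.038 rad
= 2.1772 deg
theta_new = 55 + 2.1772 = 57.1772 deg


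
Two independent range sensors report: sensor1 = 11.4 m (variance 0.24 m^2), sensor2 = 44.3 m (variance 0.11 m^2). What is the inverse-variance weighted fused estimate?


w1 = (1/var1) / (1/var1 + 1/var2)
   = 4.1667 / (4.1667 + 9.0909) = 0.3143
w2 = 1 - w1 = 0.6857
fused = w1*s1 + w2*s2 = 3.5829 + 30.3771
= 33.96 m


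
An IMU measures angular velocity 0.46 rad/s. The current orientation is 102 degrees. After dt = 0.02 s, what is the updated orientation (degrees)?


delta_theta = w * dt = 0.46 * 0.02 = 0.0092 rad
= 0.5271 deg
theta_new = 102 + 0.5271 = 102.5271 deg


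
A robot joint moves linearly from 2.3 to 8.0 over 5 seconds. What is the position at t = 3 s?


s = t/T = 3/5 = 0.6
p(t) = p0 + (pf-p0)*s
= 2.3 + (8.0 - 2.3) * 0.6
= 5.72


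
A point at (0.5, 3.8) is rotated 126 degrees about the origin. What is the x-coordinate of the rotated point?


x' = x*cos(theta) - y*sin(theta)
cos(126 deg) = -0.5878, sin(126 deg) = 0.809
x' = 0.5 * -0.5878 - 3.8 * 0.809
= -0.2939 - 3.0743
= -3.3682


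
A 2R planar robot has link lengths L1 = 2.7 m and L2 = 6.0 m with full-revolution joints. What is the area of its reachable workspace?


r_max = L1 + L2 = 8.7 m
r_min = |L1 - L2| = 3.3 m
Area = pi*(r_max^2 - r_min^2)
= pi*(75.69 - 10.89)
= pi * 64.8
= 203.5752 m^2


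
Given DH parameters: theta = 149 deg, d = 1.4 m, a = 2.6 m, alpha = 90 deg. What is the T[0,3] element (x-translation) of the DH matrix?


T[0,3] = a * cos(theta)
= 2.6 * cos(149 deg)
= 2.6 * -0.8572
= -2.2286


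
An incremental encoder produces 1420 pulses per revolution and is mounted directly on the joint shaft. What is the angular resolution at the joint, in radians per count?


counts per rev = 1420
resolution = 2*pi / 1420
= 0.0044 rad/count


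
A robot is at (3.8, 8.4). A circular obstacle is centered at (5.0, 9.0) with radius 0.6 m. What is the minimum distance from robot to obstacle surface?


center_dist = sqrt((3.8-5.0)^2 + (8.4-9.0)^2)
= sqrt(1.44 + 0.36)
= 1.3416
min_dist = center_dist - radius = 1.3416 - 0.6 = 0.7416 m


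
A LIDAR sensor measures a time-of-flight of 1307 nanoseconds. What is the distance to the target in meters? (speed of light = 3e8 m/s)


tof = 1307 ns = 1.307e-06 s
dist = c * tof / 2
= 3e8 * 1.307e-06 / 2
= 196.05 m


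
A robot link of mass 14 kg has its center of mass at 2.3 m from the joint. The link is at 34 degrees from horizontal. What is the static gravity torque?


tau = m*g*L*cos(angle)
= 14 * 9.81 * 2.3 * cos(34 deg)
= 14 * 9.81 * 2.3 * 0.829
= 261.878 Nm


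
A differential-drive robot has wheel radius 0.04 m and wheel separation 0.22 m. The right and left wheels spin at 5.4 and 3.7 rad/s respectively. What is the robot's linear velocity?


vR = r*wR = 0.04*5.4 = 0.216 m/s
vL = r*wL = 0.04*3.7 = 0.148 m/s
v = (vR+vL)/2 = 0.182 m/s
omega = (vR-vL)/L = 0.3091 rad/s
linear velocity = 0.182 m/s


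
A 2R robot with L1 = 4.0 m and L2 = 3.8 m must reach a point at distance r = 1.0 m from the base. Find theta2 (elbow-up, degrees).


cos(theta2) = (r^2 - L1^2 - L2^2) / (2*L1*L2)
cos(theta2) = (1.0 - 16.0 - 14.44) / 30.4
cos(theta2) = -0.968421
theta2 = 165.5627 degrees


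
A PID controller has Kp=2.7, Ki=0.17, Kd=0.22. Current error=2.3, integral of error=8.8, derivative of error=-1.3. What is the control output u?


u = Kp*e + Ki*int(e) + Kd*de/dt
= 2.7*2.3 + 0.17*8.8 + 0.22*(-1.3)
= 6.21 + 1.496 + -0.286
= 7.42


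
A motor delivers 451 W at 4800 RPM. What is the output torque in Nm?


omega = 4800 * 2*pi/60 = 502.6548 rad/s
tau = P / omega = 451 / 502.6548
= 0.8972 Nm


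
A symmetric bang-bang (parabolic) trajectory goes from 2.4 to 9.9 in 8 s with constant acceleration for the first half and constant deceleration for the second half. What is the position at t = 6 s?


Symmetric rest-to-rest: each phase covers (pf-p0)/2 in time T/2. 0.5*a*(T/2)^2 = (pf-p0)/2 => a = 4*(pf-p0)/T^2
a = 4*(9.9-2.4)/8^2 = 0.4688
t = 6 is in the deceleration phase (t > T/2).
p = pf - 0.5*a*(T-t)^2 = 9.9 - 0.5*0.4688*2^2
= 8.9625


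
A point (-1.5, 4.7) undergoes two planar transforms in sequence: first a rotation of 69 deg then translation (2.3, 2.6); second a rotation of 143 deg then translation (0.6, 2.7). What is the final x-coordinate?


After transform 1:
x1 = cos(69)*-1.5 - sin(69)*4.7 + 2.3 = -2.6254
y1 = sin(69)*-1.5 + cos(69)*4.7 + 2.6 = 2.884
After transform 2:
x2 = cos(143)*-2.6254 - sin(143)*2.884 + 0.6
= 0.9611


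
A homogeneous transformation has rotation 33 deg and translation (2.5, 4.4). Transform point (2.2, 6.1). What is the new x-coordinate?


x' = cos(theta)*px - sin(theta)*py + tx
= 0.8387*2.2 - 0.5446*6.1 + 2.5
= 1.0228


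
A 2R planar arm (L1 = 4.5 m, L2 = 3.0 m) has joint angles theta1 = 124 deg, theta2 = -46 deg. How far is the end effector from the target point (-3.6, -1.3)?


End effector via forward kinematics:
x = L1*cos(t1) + L2*cos(t1+t2) = -1.8926
y = L1*sin(t1) + L2*sin(t1+t2) = 6.6651
Distance to target:
d = sqrt((-3.6 - -1.8926)^2 + (-1.3 - 6.6651)^2)
= sqrt(2.9151 + 63.443)
= 8.146 m


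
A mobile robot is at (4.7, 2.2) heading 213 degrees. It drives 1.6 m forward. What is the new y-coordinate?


y_new = y0 + d*sin(theta)
= 2.2 + 1.6*sin(213)
= 2.2 + -0.8714
= 1.3286


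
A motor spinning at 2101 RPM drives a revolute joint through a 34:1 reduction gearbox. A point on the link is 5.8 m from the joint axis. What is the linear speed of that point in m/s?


omega_motor = 2101 * 2*pi/60 = 220.0162 rad/s
omega_joint = omega_motor / 34 = 6.4711 rad/s
v = omega_joint * r = 6.4711 * 5.8
= 37.5322 m/s


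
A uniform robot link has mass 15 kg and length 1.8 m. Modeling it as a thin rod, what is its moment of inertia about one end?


I = (1/3) * m * L^2
= (1/3) * 15 * 1.8^2
= 0.333333 * 15 * 3.24
= 16.2 kg*m^2


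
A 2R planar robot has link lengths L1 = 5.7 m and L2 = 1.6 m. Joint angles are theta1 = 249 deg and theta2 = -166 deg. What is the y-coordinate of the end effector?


Convert angles to radians: theta1 = 4.3459, theta2 = -2.8972
y = L1*sin(theta1) + L2*sin(theta1+theta2)
y = -5.3214 + 1.5881
y = -3.7333


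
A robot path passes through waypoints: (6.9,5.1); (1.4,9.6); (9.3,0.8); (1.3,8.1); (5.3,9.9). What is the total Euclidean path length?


Segment lengths:
  seg1 = sqrt((-5.5)^2 + (4.5)^2) = 7.1063
  seg2 = sqrt((7.9)^2 + (-8.8)^2) = 11.8258
  seg3 = sqrt((-8.0)^2 + (7.3)^2) = 10.8301
  seg4 = sqrt((4.0)^2 + (1.8)^2) = 4.3863
Total = 34.1485


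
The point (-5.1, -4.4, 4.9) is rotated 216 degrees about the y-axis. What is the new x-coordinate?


Rotation about y-axis: x' = x*cos(theta) + z*sin(theta)
= -5.1 * -0.809 + 4.9 * -0.5878
= 1.2458


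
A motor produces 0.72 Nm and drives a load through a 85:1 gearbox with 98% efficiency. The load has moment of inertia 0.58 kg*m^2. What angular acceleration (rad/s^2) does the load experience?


tau_out = tau_motor * N * eta
= 0.72 * 85 * 0.98 = 59.976 Nm
alpha = tau_out / I = 59.976 / 0.58
= 103.4069 rad/s^2


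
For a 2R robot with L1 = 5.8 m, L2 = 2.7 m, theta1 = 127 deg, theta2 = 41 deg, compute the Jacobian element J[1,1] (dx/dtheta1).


J[1,1] = -L1*sin(t1) - L2*sin(t1+t2)
= -5.8*sin(127) - 2.7*sin(168)
= -5.1934


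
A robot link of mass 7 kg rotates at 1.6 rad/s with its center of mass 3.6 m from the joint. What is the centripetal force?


F = m * omega^2 * r
= 7 * 1.6^2 * 3.6
= 7 * 2.56 * 3.6
= 64.512 N


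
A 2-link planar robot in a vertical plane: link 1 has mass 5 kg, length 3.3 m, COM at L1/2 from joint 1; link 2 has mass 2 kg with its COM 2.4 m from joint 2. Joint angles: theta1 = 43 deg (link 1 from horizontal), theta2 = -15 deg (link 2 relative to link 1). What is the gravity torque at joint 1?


Horizontal distance from joint 1 to link-1 COM:
  x_c1 = (L1/2)*cos(t1) = 1.65 * 0.7314 = 1.2067 m
Horizontal distance from joint 1 to link-2 COM:
  x_c2 = L1*cos(t1) + Lc2*cos(t1+t2)
       = 3.3*0.7314 + 2.4*0.8829 = 4.5325 m
tau1 = m1*g*x_c1 + m2*g*x_c2
     = 5*9.81*1.2067 + 2*9.81*4.5325
     = 59.1903 + 88.9285
     = 148.1187 Nm


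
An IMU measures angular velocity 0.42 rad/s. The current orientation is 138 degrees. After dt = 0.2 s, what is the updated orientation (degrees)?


delta_theta = w * dt = 0.42 * 0.2 = 0.084 rad
= 4.8128 deg
theta_new = 138 + 4.8128 = 142.8128 deg


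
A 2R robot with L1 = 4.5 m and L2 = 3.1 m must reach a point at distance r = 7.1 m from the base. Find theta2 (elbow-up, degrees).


cos(theta2) = (r^2 - L1^2 - L2^2) / (2*L1*L2)
cos(theta2) = (50.41 - 20.25 - 9.61) / 27.9
cos(theta2) = 0.736559
theta2 = 42.5609 degrees


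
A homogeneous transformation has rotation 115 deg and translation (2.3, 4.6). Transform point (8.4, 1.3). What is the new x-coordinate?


x' = cos(theta)*px - sin(theta)*py + tx
= -0.4226*8.4 - 0.9063*1.3 + 2.3
= -2.4282


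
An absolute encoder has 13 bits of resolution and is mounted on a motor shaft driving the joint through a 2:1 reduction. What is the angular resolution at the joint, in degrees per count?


counts = 2^13 = 8192
effective counts at joint = 8192 * 2 = 16384
resolution = 360 / 16384
= 0.022 deg/count


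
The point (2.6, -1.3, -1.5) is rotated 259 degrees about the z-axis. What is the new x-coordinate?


Rotation about z-axis: x' = x*cos(theta) - y*sin(theta)
= 2.6 * -0.1908 - -1.3 * -0.9816
= -1.7722


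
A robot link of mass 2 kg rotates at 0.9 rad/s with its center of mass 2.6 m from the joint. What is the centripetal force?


F = m * omega^2 * r
= 2 * 0.9^2 * 2.6
= 2 * 0.81 * 2.6
= 4.212 N


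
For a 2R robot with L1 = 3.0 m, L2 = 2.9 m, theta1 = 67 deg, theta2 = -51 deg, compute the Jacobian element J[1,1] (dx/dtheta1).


J[1,1] = -L1*sin(t1) - L2*sin(t1+t2)
= -3.0*sin(67) - 2.9*sin(16)
= -3.5609


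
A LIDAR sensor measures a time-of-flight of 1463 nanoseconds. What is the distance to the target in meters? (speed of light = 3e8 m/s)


tof = 1463 ns = 1.463e-06 s
dist = c * tof / 2
= 3e8 * 1.463e-06 / 2
= 219.45 m


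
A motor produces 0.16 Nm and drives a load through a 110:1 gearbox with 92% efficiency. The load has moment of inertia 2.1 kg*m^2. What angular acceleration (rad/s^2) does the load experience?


tau_out = tau_motor * N * eta
= 0.16 * 110 * 0.92 = 16.192 Nm
alpha = tau_out / I = 16.192 / 2.1
= 7.7105 rad/s^2


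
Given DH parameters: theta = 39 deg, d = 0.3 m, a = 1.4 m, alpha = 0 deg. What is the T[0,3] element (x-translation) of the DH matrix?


T[0,3] = a * cos(theta)
= 1.4 * cos(39 deg)
= 1.4 * 0.7771
= 1.088


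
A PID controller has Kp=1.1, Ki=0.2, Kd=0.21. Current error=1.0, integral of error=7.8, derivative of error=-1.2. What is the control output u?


u = Kp*e + Ki*int(e) + Kd*de/dt
= 1.1*1.0 + 0.2*7.8 + 0.21*(-1.2)
= 1.1 + 1.56 + -0.252
= 2.408


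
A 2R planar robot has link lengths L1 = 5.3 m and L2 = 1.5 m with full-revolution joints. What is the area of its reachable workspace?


r_max = L1 + L2 = 6.8 m
r_min = |L1 - L2| = 3.8 m
Area = pi*(r_max^2 - r_min^2)
= pi*(46.24 - 14.44)
= pi * 31.8
= 99.9026 m^2


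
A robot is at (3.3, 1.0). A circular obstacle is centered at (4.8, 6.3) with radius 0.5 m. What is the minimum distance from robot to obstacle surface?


center_dist = sqrt((3.3-4.8)^2 + (1.0-6.3)^2)
= sqrt(2.25 + 28.09)
= 5.5082
min_dist = center_dist - radius = 5.5082 - 0.5 = 5.0082 m


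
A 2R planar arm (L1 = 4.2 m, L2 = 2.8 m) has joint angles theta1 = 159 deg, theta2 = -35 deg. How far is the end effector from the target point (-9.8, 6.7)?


End effector via forward kinematics:
x = L1*cos(t1) + L2*cos(t1+t2) = -5.4868
y = L1*sin(t1) + L2*sin(t1+t2) = 3.8265
Distance to target:
d = sqrt((-9.8 - -5.4868)^2 + (6.7 - 3.8265)^2)
= sqrt(18.6039 + 8.2573)
= 5.1828 m


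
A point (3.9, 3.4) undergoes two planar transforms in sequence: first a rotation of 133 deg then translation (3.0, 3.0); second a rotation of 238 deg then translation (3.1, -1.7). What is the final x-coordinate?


After transform 1:
x1 = cos(133)*3.9 - sin(133)*3.4 + 3.0 = -2.1464
y1 = sin(133)*3.9 + cos(133)*3.4 + 3.0 = 3.5335
After transform 2:
x2 = cos(238)*-2.1464 - sin(238)*3.5335 + 3.1
= 7.234


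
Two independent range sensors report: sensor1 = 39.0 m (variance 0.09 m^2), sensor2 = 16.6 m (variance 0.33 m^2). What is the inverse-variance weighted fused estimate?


w1 = (1/var1) / (1/var1 + 1/var2)
   = 11.1111 / (11.1111 + 3.0303) = 0.7857
w2 = 1 - w1 = 0.2143
fused = w1*s1 + w2*s2 = 30.6429 + 3.5571
= 34.2 m


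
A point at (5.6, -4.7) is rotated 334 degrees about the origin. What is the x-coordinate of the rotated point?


x' = x*cos(theta) - y*sin(theta)
cos(334 deg) = 0.8988, sin(334 deg) = -0.4384
x' = 5.6 * 0.8988 - -4.7 * -0.4384
= 5.0332 - 2.0603
= 2.9729
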